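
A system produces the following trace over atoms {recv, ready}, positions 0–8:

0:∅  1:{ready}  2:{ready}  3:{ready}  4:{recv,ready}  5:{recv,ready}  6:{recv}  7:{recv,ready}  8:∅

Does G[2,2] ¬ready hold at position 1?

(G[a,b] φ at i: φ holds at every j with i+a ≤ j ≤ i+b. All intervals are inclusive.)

Check ¬ready at every j in [3,3]:
  j=3: false
Fails at j=3 → formula fails.

No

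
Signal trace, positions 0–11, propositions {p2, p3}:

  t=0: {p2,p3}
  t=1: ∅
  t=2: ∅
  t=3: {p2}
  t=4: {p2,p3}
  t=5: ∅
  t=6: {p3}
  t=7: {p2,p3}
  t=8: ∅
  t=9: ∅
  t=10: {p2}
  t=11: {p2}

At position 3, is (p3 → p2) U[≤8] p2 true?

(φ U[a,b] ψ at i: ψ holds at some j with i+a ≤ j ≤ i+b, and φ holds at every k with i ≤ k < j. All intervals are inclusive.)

Need some j in [3,11] with p2, and (p3 → p2) at every k in [3,j-1].
  j=3: p2 holds; no prefix to check → satisfied.

Holds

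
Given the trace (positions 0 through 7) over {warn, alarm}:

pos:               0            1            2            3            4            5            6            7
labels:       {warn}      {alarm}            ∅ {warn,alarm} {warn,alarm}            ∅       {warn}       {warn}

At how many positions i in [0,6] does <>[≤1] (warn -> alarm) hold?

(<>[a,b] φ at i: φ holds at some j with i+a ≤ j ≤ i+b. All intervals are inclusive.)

6

Evaluate at each i in [0,6]:
  i=0: ✓ (witness j=1)
  i=1: ✓ (witness j=1)
  i=2: ✓ (witness j=2)
  i=3: ✓ (witness j=3)
  i=4: ✓ (witness j=4)
  i=5: ✓ (witness j=5)
  i=6: ✗ (none in [6,7])
Positions where it holds: {0, 1, 2, 3, 4, 5} → 6.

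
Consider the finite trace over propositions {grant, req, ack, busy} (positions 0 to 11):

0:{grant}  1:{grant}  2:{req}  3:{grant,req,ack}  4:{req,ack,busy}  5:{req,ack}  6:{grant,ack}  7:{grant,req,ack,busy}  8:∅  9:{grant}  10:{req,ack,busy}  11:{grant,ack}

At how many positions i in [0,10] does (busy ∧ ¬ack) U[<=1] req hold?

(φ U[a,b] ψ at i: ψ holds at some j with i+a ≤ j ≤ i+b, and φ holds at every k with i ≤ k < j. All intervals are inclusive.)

Evaluate at each i in [0,10]:
  i=0: ✗ (no rhs in [0,1])
  i=1: ✗ (lhs fails at k=1 before rhs at j=2)
  i=2: ✓ (rhs at j=2)
  i=3: ✓ (rhs at j=3)
  i=4: ✓ (rhs at j=4)
  i=5: ✓ (rhs at j=5)
  i=6: ✗ (lhs fails at k=6 before rhs at j=7)
  i=7: ✓ (rhs at j=7)
  i=8: ✗ (no rhs in [8,9])
  i=9: ✗ (lhs fails at k=9 before rhs at j=10)
  i=10: ✓ (rhs at j=10)
Positions where it holds: {2, 3, 4, 5, 7, 10} → 6.

6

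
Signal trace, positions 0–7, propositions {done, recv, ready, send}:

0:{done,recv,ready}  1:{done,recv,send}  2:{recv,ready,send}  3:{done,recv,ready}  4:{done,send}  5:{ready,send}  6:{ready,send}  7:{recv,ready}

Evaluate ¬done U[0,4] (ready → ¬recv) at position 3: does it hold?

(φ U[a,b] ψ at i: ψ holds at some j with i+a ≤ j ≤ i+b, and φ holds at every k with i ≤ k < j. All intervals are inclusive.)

Need some j in [3,7] with (ready → ¬recv), and ¬done at every k in [3,j-1].
  j=3: (ready → ¬recv) false.
  j=4: (ready → ¬recv) holds, but ¬done fails at k=3 → not this j.
  j=5: (ready → ¬recv) holds, but ¬done fails at k=3 → not this j.
  j=6: (ready → ¬recv) holds, but ¬done fails at k=3 → not this j.
  j=7: (ready → ¬recv) false.
No j in the window works → until fails.

Does not hold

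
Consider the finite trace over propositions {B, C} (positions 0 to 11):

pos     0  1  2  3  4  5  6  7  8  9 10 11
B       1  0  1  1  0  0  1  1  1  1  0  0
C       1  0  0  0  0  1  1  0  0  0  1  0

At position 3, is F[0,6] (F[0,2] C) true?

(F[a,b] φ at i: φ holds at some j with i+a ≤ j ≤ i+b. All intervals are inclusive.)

True

Check F[0,2] C at each j in [3,9]:
  j=3: holds (witness at 5)
  j=4: holds (witness at 5)
  j=5: holds (witness at 5)
  j=6: holds (witness at 6)
  j=7: fails (none in [7,9])
  j=8: holds (witness at 10)
  j=9: holds (witness at 10)
Found at j=3 → formula holds.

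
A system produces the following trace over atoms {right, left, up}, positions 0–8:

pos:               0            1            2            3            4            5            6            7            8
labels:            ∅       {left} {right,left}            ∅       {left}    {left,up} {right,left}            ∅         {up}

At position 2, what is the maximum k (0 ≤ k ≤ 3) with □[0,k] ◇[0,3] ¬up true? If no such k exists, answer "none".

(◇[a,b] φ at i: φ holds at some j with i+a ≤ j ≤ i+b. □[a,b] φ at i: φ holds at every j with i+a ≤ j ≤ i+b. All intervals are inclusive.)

◇[0,3] ¬up must hold from j=2 onward; find where it first fails.
  j=2: holds
  j=3: holds
  j=4: holds
  j=5: holds
Holds through j=5; largest k = 3.

3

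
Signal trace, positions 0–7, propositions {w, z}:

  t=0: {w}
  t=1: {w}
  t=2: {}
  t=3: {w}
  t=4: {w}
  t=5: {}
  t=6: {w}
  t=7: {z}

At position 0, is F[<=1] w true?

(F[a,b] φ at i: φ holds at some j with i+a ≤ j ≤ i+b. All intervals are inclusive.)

Check w at each j in [0,1]:
  j=0: true
  j=1: true
Found at j=0 → formula holds.

True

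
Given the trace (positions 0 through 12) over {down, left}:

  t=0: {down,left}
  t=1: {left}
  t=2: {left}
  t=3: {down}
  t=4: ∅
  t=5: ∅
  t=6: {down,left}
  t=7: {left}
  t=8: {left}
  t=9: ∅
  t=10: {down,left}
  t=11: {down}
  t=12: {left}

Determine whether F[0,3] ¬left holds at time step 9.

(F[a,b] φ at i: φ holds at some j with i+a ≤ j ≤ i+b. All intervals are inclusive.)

Holds

Check ¬left at each j in [9,12]:
  j=9: true
  j=10: false
  j=11: true
  j=12: false
Found at j=9 → formula holds.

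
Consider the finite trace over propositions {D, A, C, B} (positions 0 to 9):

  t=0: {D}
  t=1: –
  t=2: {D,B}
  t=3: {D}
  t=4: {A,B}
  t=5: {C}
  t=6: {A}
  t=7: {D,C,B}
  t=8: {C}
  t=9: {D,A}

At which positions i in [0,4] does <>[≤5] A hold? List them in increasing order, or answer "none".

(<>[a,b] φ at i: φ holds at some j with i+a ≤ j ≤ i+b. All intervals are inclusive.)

Evaluate at each i in [0,4]:
  i=0: ✓ (witness j=4)
  i=1: ✓ (witness j=4)
  i=2: ✓ (witness j=4)
  i=3: ✓ (witness j=4)
  i=4: ✓ (witness j=4)

0, 1, 2, 3, 4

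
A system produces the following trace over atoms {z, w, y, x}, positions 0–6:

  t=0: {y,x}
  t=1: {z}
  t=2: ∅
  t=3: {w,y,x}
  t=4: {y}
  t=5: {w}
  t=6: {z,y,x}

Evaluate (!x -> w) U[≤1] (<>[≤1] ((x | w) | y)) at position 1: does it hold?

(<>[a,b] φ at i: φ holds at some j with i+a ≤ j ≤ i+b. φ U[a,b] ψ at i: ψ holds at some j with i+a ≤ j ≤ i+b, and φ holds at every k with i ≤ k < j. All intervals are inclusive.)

Does not hold

Need some j in [1,2] with <>[≤1] ((x | w) | y), and (!x -> w) at every k in [1,j-1].
  j=1: <>[≤1] ((x | w) | y) — fails (none in [1,2]).
  j=2: <>[≤1] ((x | w) | y) holds, but (!x -> w) fails at k=1 → not this j.
No j in the window works → until fails.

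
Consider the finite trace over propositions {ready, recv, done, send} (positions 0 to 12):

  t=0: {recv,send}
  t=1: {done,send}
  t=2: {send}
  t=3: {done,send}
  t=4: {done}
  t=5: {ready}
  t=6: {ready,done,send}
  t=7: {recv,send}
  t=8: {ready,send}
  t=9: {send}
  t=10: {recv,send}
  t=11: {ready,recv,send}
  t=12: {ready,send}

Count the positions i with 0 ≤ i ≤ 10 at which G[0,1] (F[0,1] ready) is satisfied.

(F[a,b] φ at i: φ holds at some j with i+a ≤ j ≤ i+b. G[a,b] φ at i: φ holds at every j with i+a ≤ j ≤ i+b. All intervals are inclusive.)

5

Evaluate at each i in [0,10]:
  i=0: ✗ (fails at j=0)
  i=1: ✗ (fails at j=1)
  i=2: ✗ (fails at j=2)
  i=3: ✗ (fails at j=3)
  i=4: ✓ (all of [4,5])
  i=5: ✓ (all of [5,6])
  i=6: ✓ (all of [6,7])
  i=7: ✓ (all of [7,8])
  i=8: ✗ (fails at j=9)
  i=9: ✗ (fails at j=9)
  i=10: ✓ (all of [10,11])
Positions where it holds: {4, 5, 6, 7, 10} → 5.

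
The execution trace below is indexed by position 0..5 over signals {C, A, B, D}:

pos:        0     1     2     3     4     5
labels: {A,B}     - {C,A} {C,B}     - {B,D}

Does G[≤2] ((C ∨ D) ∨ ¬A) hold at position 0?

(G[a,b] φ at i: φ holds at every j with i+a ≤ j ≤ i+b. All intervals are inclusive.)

Check ((C ∨ D) ∨ ¬A) at every j in [0,2]:
  j=0: false
  j=1: true
  j=2: true
Fails at j=0 → formula fails.

Does not hold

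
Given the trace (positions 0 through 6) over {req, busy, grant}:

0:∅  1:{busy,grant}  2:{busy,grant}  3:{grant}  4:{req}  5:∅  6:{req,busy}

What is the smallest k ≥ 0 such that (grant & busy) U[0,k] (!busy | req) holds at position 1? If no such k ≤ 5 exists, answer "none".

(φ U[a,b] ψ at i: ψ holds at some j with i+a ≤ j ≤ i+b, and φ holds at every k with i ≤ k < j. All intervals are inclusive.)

Need earliest j ≥ 1 with (!busy | req), and (grant & busy) at every k in [1,j-1].
  j=1: rhs fails.
  j=2: rhs fails.
  j=3: rhs holds; lhs holds on [1,2]. k = 2.

2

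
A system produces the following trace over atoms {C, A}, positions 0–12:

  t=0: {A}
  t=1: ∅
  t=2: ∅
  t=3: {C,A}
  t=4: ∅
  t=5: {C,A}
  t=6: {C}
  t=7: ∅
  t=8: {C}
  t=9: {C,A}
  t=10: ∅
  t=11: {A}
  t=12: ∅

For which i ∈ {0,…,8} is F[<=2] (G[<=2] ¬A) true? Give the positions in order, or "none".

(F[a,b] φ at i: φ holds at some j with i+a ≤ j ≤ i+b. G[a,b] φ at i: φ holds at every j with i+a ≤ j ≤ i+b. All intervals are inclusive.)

4, 5, 6

Evaluate at each i in [0,8]:
  i=0: ✗ (none in [0,2])
  i=1: ✗ (none in [1,3])
  i=2: ✗ (none in [2,4])
  i=3: ✗ (none in [3,5])
  i=4: ✓ (witness j=6)
  i=5: ✓ (witness j=6)
  i=6: ✓ (witness j=6)
  i=7: ✗ (none in [7,9])
  i=8: ✗ (none in [8,10])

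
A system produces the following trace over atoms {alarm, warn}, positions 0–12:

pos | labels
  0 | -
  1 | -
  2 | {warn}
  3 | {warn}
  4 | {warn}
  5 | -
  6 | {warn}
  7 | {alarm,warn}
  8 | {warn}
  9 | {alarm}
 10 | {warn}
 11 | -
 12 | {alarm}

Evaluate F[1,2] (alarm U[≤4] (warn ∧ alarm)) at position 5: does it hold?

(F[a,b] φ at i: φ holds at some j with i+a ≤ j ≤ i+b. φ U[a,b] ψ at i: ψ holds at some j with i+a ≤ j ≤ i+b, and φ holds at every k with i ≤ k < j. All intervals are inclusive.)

Check (alarm U[≤4] (warn ∧ alarm)) at each j in [6,7]:
  j=6: fails
  j=7: holds
Found at j=7 → formula holds.

True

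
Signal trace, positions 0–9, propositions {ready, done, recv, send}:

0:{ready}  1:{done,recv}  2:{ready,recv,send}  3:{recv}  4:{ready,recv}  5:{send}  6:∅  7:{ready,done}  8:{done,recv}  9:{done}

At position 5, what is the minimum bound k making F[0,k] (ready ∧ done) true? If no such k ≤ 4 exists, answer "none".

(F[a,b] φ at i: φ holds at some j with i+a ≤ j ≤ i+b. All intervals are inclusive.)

Scan j = 5,6,… for (ready ∧ done):
  j=5: fails
  j=6: fails
  j=7: holds
First hit at j=7, so smallest k = 7-5 = 2.

2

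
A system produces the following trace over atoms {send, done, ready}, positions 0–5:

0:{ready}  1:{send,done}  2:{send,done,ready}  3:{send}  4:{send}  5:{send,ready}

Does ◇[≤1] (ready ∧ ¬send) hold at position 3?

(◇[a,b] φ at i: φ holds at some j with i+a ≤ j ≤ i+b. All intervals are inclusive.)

False

Check (ready ∧ ¬send) at each j in [3,4]:
  j=3: false
  j=4: false
No position in the window satisfies it → formula fails.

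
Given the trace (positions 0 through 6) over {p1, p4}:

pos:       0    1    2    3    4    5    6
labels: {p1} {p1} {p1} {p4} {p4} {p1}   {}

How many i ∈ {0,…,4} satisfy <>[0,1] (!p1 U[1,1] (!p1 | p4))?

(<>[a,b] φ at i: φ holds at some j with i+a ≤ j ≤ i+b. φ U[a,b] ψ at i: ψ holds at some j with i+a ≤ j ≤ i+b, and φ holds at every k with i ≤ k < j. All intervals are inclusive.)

Evaluate at each i in [0,4]:
  i=0: ✗ (none in [0,1])
  i=1: ✗ (none in [1,2])
  i=2: ✓ (witness j=3)
  i=3: ✓ (witness j=3)
  i=4: ✗ (none in [4,5])
Positions where it holds: {2, 3} → 2.

2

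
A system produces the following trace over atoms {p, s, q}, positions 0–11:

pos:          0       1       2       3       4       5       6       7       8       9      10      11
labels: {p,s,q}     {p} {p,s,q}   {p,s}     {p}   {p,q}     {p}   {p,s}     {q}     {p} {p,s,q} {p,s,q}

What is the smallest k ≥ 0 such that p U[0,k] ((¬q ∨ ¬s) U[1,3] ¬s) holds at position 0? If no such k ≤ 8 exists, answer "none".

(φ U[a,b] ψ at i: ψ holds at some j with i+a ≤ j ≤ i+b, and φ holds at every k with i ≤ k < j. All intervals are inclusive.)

Need earliest j ≥ 0 with ((¬q ∨ ¬s) U[1,3] ¬s), and p at every k in [0,j-1].
  j=0: rhs fails.
  j=1: rhs fails.
  j=2: rhs fails.
  j=3: rhs holds; lhs holds on [0,2]. k = 3.

3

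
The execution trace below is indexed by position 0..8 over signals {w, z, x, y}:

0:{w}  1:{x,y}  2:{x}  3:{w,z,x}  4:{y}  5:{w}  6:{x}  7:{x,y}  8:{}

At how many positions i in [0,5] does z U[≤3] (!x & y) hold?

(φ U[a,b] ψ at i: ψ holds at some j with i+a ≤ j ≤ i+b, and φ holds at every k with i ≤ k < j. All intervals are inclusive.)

2

Evaluate at each i in [0,5]:
  i=0: ✗ (no rhs in [0,3])
  i=1: ✗ (lhs fails at k=1 before rhs at j=4)
  i=2: ✗ (lhs fails at k=2 before rhs at j=4)
  i=3: ✓ (rhs at j=4; lhs holds on [3,3])
  i=4: ✓ (rhs at j=4)
  i=5: ✗ (no rhs in [5,8])
Positions where it holds: {3, 4} → 2.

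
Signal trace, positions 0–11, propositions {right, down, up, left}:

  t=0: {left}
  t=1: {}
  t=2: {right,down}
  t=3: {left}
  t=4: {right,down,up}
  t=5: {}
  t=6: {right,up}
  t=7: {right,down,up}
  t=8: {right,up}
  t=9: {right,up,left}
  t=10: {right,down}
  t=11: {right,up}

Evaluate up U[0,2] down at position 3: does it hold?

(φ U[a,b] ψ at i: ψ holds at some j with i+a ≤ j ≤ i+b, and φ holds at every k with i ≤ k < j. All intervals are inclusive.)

Need some j in [3,5] with down, and up at every k in [3,j-1].
  j=3: down false.
  j=4: down holds, but up fails at k=3 → not this j.
  j=5: down false.
No j in the window works → until fails.

Does not hold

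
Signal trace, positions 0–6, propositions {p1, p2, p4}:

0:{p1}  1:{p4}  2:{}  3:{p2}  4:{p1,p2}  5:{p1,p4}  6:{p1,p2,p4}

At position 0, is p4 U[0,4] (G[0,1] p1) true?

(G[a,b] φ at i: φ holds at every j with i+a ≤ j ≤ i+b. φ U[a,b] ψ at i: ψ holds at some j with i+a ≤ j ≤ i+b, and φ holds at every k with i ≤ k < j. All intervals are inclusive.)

False

Need some j in [0,4] with G[0,1] p1, and p4 at every k in [0,j-1].
  j=0: G[0,1] p1 — fails at 1.
  j=1: G[0,1] p1 — fails at 1.
  j=2: G[0,1] p1 — fails at 2.
  j=3: G[0,1] p1 — fails at 3.
  j=4: G[0,1] p1 holds, but p4 fails at k=0 → not this j.
No j in the window works → until fails.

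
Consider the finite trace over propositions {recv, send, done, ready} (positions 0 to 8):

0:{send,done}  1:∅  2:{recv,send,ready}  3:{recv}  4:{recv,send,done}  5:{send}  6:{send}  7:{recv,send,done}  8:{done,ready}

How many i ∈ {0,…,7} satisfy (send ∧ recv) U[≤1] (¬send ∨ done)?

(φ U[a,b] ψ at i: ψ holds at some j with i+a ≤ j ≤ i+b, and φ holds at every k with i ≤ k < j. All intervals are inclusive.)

Evaluate at each i in [0,7]:
  i=0: ✓ (rhs at j=0)
  i=1: ✓ (rhs at j=1)
  i=2: ✓ (rhs at j=3; lhs holds on [2,2])
  i=3: ✓ (rhs at j=3)
  i=4: ✓ (rhs at j=4)
  i=5: ✗ (no rhs in [5,6])
  i=6: ✗ (lhs fails at k=6 before rhs at j=7)
  i=7: ✓ (rhs at j=7)
Positions where it holds: {0, 1, 2, 3, 4, 7} → 6.

6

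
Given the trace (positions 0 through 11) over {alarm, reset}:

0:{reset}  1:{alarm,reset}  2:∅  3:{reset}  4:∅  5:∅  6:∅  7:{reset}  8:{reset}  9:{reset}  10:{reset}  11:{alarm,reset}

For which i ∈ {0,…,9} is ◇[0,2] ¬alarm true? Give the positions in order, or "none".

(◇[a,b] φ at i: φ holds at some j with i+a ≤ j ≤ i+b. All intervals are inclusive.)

0, 1, 2, 3, 4, 5, 6, 7, 8, 9

Evaluate at each i in [0,9]:
  i=0: ✓ (witness j=0)
  i=1: ✓ (witness j=2)
  i=2: ✓ (witness j=2)
  i=3: ✓ (witness j=3)
  i=4: ✓ (witness j=4)
  i=5: ✓ (witness j=5)
  i=6: ✓ (witness j=6)
  i=7: ✓ (witness j=7)
  i=8: ✓ (witness j=8)
  i=9: ✓ (witness j=9)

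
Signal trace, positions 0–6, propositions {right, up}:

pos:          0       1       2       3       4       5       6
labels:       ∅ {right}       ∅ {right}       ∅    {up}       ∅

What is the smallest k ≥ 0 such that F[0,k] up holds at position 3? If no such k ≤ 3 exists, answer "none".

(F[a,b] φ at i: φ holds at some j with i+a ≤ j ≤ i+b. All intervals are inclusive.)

Scan j = 3,4,… for up:
  j=3: fails
  j=4: fails
  j=5: holds
First hit at j=5, so smallest k = 5-3 = 2.

2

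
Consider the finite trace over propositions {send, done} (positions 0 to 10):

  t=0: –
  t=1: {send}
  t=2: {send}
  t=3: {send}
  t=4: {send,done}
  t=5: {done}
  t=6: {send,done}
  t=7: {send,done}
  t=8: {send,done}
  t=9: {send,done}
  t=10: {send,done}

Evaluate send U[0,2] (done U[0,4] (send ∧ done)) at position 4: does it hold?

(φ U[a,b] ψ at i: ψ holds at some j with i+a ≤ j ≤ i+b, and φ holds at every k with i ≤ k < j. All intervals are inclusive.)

Yes

Need some j in [4,6] with (done U[0,4] (send ∧ done)), and send at every k in [4,j-1].
  j=4: (done U[0,4] (send ∧ done)) holds; no prefix to check → satisfied.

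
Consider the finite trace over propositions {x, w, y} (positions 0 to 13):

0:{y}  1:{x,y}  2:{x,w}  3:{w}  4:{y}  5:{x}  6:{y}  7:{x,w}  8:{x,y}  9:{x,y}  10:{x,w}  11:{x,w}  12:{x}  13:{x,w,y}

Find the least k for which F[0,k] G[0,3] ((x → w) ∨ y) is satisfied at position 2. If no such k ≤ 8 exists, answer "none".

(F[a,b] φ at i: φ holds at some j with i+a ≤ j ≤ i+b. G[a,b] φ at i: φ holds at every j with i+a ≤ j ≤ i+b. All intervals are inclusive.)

4

Scan j = 2,3,… for G[0,3] ((x → w) ∨ y):
  j=2: fails
  j=3: fails
  j=4: fails
  j=5: fails
  j=6: holds
First hit at j=6, so smallest k = 6-2 = 4.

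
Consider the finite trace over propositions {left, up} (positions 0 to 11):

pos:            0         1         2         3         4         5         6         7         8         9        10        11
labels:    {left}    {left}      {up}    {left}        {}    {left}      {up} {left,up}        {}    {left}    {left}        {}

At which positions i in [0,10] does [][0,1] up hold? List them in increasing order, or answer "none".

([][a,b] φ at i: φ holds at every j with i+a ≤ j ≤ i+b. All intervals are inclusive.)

6

Evaluate at each i in [0,10]:
  i=0: ✗ (fails at j=0)
  i=1: ✗ (fails at j=1)
  i=2: ✗ (fails at j=3)
  i=3: ✗ (fails at j=3)
  i=4: ✗ (fails at j=4)
  i=5: ✗ (fails at j=5)
  i=6: ✓ (all of [6,7])
  i=7: ✗ (fails at j=8)
  i=8: ✗ (fails at j=8)
  i=9: ✗ (fails at j=9)
  i=10: ✗ (fails at j=10)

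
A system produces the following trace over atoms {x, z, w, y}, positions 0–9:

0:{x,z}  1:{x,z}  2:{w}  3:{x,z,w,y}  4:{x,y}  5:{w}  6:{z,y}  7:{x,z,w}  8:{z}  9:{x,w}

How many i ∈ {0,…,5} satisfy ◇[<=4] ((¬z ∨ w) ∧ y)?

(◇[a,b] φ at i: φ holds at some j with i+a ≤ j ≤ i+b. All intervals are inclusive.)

5

Evaluate at each i in [0,5]:
  i=0: ✓ (witness j=3)
  i=1: ✓ (witness j=3)
  i=2: ✓ (witness j=3)
  i=3: ✓ (witness j=3)
  i=4: ✓ (witness j=4)
  i=5: ✗ (none in [5,9])
Positions where it holds: {0, 1, 2, 3, 4} → 5.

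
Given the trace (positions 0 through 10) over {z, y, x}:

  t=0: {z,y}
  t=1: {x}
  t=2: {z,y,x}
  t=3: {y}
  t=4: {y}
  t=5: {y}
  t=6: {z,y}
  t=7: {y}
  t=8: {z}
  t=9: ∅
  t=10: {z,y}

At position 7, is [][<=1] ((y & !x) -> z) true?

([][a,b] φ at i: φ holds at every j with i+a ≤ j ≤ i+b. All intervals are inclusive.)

Check ((y & !x) -> z) at every j in [7,8]:
  j=7: antecedent true; consequent false → ✗
  j=8: antecedent false → ✓
Fails at j=7 → formula fails.

No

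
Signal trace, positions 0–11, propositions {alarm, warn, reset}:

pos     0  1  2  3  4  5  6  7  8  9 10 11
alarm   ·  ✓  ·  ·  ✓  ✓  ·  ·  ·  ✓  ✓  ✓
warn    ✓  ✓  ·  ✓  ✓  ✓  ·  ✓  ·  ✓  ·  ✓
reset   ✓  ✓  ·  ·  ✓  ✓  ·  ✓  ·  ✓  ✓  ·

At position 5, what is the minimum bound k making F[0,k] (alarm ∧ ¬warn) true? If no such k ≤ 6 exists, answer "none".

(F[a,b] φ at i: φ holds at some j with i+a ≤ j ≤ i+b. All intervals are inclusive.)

Scan j = 5,6,… for (alarm ∧ ¬warn):
  j=5: fails
  j=6: fails
  j=7: fails
  j=8: fails
  j=9: fails
  j=10: holds
First hit at j=10, so smallest k = 10-5 = 5.

5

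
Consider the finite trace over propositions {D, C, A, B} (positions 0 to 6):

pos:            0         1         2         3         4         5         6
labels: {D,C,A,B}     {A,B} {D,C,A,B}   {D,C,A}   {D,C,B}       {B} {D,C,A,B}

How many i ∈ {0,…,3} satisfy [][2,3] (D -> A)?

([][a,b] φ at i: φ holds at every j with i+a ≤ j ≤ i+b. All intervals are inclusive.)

2

Evaluate at each i in [0,3]:
  i=0: ✓ (all of [2,3])
  i=1: ✗ (fails at j=4)
  i=2: ✗ (fails at j=4)
  i=3: ✓ (all of [5,6])
Positions where it holds: {0, 3} → 2.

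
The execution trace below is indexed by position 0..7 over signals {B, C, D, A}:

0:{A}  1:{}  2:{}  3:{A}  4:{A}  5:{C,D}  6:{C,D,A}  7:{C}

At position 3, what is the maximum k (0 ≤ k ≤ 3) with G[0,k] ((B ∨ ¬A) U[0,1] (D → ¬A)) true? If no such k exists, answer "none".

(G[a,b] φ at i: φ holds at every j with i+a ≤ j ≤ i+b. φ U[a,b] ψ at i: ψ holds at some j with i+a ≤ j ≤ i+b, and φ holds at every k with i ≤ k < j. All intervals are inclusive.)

((B ∨ ¬A) U[0,1] (D → ¬A)) must hold from j=3 onward; find where it first fails.
  j=3: holds
  j=4: holds
  j=5: holds
  j=6: fails
Holds on [3,5], so largest k = 2.

2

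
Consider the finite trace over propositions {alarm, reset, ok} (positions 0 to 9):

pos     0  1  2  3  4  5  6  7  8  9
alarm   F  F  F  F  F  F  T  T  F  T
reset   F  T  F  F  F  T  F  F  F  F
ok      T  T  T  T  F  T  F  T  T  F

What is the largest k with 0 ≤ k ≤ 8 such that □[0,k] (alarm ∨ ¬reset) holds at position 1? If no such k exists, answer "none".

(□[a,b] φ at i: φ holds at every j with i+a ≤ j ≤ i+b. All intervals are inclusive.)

(alarm ∨ ¬reset) must hold from j=1 onward; find where it first fails.
  j=1: fails → no k works.

none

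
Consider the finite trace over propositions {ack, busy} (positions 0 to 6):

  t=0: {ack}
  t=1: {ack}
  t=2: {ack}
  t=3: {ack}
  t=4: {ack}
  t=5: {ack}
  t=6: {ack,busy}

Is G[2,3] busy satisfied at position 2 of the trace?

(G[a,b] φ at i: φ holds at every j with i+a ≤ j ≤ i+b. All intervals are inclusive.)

Check busy at every j in [4,5]:
  j=4: false
  j=5: false
Fails at j=4 → formula fails.

False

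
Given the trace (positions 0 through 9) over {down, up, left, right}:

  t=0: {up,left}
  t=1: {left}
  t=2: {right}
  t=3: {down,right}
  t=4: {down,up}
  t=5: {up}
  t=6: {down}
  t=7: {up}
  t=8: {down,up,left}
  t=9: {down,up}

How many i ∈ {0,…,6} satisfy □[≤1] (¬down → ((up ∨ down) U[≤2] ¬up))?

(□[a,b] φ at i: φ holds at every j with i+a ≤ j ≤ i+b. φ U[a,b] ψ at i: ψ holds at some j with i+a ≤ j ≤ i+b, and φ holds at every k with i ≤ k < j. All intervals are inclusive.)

6

Evaluate at each i in [0,6]:
  i=0: ✓ (all of [0,1])
  i=1: ✓ (all of [1,2])
  i=2: ✓ (all of [2,3])
  i=3: ✓ (all of [3,4])
  i=4: ✓ (all of [4,5])
  i=5: ✓ (all of [5,6])
  i=6: ✗ (fails at j=7)
Positions where it holds: {0, 1, 2, 3, 4, 5} → 6.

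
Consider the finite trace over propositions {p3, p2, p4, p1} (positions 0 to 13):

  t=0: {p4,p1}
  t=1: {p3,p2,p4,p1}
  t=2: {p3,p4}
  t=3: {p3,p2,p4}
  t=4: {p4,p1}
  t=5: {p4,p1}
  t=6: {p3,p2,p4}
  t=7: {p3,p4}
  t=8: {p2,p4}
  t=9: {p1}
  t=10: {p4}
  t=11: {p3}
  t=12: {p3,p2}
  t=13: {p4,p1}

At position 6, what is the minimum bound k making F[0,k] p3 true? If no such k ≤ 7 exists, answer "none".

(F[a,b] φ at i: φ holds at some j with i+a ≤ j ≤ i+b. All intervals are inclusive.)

0

Scan j = 6,7,… for p3:
  j=6: holds
First hit at j=6, so smallest k = 6-6 = 0.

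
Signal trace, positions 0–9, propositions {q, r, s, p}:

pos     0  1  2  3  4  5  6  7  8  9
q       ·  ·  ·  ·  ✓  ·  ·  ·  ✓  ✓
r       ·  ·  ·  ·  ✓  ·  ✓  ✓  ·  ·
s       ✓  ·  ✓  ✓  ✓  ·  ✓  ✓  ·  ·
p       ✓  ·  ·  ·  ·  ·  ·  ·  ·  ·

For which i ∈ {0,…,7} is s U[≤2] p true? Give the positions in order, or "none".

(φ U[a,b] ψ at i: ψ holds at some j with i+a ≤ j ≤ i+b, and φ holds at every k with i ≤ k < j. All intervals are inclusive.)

0

Evaluate at each i in [0,7]:
  i=0: ✓ (rhs at j=0)
  i=1: ✗ (no rhs in [1,3])
  i=2: ✗ (no rhs in [2,4])
  i=3: ✗ (no rhs in [3,5])
  i=4: ✗ (no rhs in [4,6])
  i=5: ✗ (no rhs in [5,7])
  i=6: ✗ (no rhs in [6,8])
  i=7: ✗ (no rhs in [7,9])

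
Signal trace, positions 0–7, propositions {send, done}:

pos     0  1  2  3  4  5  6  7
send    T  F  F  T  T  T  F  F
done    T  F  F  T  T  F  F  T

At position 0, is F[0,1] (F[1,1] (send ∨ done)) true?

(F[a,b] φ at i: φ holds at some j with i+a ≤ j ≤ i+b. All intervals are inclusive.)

Check F[1,1] (send ∨ done) at each j in [0,1]:
  j=0: fails (none in [1,1])
  j=1: fails (none in [2,2])
No position in the window satisfies it → formula fails.

False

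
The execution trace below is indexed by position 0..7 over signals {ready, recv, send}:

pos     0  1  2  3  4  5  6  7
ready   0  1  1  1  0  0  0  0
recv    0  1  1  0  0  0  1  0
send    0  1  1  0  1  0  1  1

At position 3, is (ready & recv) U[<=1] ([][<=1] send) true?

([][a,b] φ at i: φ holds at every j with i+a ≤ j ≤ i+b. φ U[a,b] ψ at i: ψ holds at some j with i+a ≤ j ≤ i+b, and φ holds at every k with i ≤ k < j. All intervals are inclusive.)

Does not hold

Need some j in [3,4] with [][<=1] send, and (ready & recv) at every k in [3,j-1].
  j=3: [][<=1] send — fails at 3.
  j=4: [][<=1] send — fails at 5.
No j in the window works → until fails.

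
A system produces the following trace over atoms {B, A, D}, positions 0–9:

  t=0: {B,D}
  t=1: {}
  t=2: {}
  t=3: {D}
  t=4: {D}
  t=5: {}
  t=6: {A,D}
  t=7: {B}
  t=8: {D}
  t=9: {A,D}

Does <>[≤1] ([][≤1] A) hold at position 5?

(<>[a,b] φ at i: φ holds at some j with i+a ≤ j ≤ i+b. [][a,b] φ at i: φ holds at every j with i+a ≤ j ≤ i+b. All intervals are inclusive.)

Check [][≤1] A at each j in [5,6]:
  j=5: fails at 5
  j=6: fails at 7
No position in the window satisfies it → formula fails.

False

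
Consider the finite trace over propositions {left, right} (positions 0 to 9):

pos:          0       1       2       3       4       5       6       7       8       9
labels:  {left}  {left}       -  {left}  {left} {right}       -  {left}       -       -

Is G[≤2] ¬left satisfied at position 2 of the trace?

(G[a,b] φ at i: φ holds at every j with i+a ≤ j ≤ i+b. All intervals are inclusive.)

Check ¬left at every j in [2,4]:
  j=2: true
  j=3: false
  j=4: false
Fails at j=3 → formula fails.

False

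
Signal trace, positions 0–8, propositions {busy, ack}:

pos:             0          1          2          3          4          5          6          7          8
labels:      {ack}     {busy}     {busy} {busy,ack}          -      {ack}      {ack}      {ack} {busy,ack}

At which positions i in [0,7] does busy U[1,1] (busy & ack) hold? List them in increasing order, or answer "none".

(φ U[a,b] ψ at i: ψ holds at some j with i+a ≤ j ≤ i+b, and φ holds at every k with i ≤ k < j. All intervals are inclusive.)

2

Evaluate at each i in [0,7]:
  i=0: ✗ (no rhs in [1,1])
  i=1: ✗ (no rhs in [2,2])
  i=2: ✓ (rhs at j=3; lhs holds on [2,2])
  i=3: ✗ (no rhs in [4,4])
  i=4: ✗ (no rhs in [5,5])
  i=5: ✗ (no rhs in [6,6])
  i=6: ✗ (no rhs in [7,7])
  i=7: ✗ (lhs fails at k=7 before rhs at j=8)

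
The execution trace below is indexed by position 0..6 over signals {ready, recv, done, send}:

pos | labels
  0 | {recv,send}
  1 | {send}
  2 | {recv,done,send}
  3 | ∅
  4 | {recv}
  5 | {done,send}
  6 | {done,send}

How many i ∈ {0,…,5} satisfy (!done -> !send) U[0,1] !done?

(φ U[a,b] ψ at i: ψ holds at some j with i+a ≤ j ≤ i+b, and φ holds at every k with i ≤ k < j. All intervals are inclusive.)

Evaluate at each i in [0,5]:
  i=0: ✓ (rhs at j=0)
  i=1: ✓ (rhs at j=1)
  i=2: ✓ (rhs at j=3; lhs holds on [2,2])
  i=3: ✓ (rhs at j=3)
  i=4: ✓ (rhs at j=4)
  i=5: ✗ (no rhs in [5,6])
Positions where it holds: {0, 1, 2, 3, 4} → 5.

5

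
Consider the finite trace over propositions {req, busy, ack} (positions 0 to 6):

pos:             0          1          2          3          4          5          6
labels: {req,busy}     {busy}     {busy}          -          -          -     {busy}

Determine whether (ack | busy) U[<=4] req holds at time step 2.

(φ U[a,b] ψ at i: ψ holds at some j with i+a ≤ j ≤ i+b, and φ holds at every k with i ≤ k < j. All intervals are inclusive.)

Need some j in [2,6] with req, and (ack | busy) at every k in [2,j-1].
  j=2: req false.
  j=3: req false.
  j=4: req false.
  j=5: req false.
  j=6: req false.
No j in the window works → until fails.

No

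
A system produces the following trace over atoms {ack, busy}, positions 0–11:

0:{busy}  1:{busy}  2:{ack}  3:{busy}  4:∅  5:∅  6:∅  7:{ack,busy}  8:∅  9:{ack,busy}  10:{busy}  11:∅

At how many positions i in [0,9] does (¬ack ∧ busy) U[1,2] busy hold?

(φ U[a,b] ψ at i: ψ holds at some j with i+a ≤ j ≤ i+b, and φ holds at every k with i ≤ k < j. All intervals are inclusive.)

1

Evaluate at each i in [0,9]:
  i=0: ✓ (rhs at j=1; lhs holds on [0,0])
  i=1: ✗ (lhs fails at k=2 before rhs at j=3)
  i=2: ✗ (lhs fails at k=2 before rhs at j=3)
  i=3: ✗ (no rhs in [4,5])
  i=4: ✗ (no rhs in [5,6])
  i=5: ✗ (lhs fails at k=5 before rhs at j=7)
  i=6: ✗ (lhs fails at k=6 before rhs at j=7)
  i=7: ✗ (lhs fails at k=7 before rhs at j=9)
  i=8: ✗ (lhs fails at k=8 before rhs at j=9)
  i=9: ✗ (lhs fails at k=9 before rhs at j=10)
Positions where it holds: {0} → 1.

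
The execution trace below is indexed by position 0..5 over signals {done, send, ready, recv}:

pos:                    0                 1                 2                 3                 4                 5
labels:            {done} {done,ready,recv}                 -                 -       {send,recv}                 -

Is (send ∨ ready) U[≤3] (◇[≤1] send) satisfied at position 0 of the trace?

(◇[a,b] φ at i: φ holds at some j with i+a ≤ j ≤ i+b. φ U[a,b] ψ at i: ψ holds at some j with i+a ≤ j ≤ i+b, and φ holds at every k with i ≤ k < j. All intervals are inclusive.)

Does not hold

Need some j in [0,3] with ◇[≤1] send, and (send ∨ ready) at every k in [0,j-1].
  j=0: ◇[≤1] send — fails (none in [0,1]).
  j=1: ◇[≤1] send — fails (none in [1,2]).
  j=2: ◇[≤1] send — fails (none in [2,3]).
  j=3: ◇[≤1] send holds, but (send ∨ ready) fails at k=0 → not this j.
No j in the window works → until fails.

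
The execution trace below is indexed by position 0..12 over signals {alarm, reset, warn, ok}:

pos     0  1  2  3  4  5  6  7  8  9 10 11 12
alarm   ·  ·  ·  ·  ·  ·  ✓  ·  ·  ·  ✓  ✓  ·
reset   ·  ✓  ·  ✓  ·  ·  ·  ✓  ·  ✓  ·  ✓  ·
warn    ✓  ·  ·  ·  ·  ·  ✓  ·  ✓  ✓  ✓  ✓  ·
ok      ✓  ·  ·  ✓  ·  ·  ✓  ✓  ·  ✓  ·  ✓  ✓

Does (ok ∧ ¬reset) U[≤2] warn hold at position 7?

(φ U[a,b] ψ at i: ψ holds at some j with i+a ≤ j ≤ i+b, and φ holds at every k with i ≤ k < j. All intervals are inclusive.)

False

Need some j in [7,9] with warn, and (ok ∧ ¬reset) at every k in [7,j-1].
  j=7: warn false.
  j=8: warn holds, but (ok ∧ ¬reset) fails at k=7 → not this j.
  j=9: warn holds, but (ok ∧ ¬reset) fails at k=7 → not this j.
No j in the window works → until fails.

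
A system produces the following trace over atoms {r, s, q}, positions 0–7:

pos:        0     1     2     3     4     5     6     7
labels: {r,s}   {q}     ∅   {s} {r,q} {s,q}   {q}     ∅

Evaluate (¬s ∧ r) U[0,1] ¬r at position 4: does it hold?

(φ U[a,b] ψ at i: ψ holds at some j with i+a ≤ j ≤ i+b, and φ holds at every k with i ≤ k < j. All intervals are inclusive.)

Need some j in [4,5] with ¬r, and (¬s ∧ r) at every k in [4,j-1].
  j=4: ¬r false.
  j=5: ¬r holds; (¬s ∧ r) holds at every k in [4,4] → satisfied.

Holds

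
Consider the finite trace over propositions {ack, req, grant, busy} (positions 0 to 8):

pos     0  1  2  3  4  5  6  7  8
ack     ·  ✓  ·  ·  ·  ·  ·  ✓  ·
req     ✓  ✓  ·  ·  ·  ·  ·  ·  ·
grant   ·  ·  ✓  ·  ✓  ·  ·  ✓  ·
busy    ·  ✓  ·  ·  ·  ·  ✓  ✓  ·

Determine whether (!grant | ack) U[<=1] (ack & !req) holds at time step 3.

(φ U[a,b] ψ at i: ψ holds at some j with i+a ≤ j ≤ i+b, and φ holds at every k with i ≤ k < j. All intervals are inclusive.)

Need some j in [3,4] with (ack & !req), and (!grant | ack) at every k in [3,j-1].
  j=3: (ack & !req) false.
  j=4: (ack & !req) false.
No j in the window works → until fails.

No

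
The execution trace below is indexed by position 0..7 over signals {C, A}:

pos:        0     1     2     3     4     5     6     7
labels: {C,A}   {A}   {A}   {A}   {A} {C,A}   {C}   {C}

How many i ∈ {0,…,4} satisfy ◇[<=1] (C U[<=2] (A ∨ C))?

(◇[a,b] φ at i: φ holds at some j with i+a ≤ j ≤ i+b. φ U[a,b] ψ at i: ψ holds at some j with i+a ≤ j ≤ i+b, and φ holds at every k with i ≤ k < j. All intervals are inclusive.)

5

Evaluate at each i in [0,4]:
  i=0: ✓ (witness j=0)
  i=1: ✓ (witness j=1)
  i=2: ✓ (witness j=2)
  i=3: ✓ (witness j=3)
  i=4: ✓ (witness j=4)
Positions where it holds: {0, 1, 2, 3, 4} → 5.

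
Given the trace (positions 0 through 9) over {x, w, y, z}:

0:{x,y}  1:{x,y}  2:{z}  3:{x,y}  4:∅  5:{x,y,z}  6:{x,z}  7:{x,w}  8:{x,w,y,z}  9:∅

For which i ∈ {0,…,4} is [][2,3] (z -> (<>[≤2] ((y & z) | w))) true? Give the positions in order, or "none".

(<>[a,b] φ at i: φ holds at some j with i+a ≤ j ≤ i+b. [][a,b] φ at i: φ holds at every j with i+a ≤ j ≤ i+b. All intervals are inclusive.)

1, 2, 3, 4

Evaluate at each i in [0,4]:
  i=0: ✗ (fails at j=2)
  i=1: ✓ (all of [3,4])
  i=2: ✓ (all of [4,5])
  i=3: ✓ (all of [5,6])
  i=4: ✓ (all of [6,7])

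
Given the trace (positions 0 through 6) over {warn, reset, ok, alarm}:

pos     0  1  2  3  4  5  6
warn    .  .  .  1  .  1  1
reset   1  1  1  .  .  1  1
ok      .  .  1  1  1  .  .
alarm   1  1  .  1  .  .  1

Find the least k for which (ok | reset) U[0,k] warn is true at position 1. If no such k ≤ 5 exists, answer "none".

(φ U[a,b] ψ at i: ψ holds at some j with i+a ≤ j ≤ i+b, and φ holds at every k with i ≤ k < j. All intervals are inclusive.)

Need earliest j ≥ 1 with warn, and (ok | reset) at every k in [1,j-1].
  j=1: rhs fails.
  j=2: rhs fails.
  j=3: rhs holds; lhs holds on [1,2]. k = 2.

2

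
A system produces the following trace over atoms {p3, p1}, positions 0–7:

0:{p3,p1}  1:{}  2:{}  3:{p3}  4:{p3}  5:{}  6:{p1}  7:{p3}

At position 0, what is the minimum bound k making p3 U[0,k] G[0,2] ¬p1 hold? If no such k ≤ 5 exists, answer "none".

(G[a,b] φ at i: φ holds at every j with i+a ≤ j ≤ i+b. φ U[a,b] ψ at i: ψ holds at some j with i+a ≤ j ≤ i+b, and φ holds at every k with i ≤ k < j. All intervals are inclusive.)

Need earliest j ≥ 0 with G[0,2] ¬p1, and p3 at every k in [0,j-1].
  j=0: rhs fails.
  j=1: rhs holds; lhs holds on [0,0]. k = 1.

1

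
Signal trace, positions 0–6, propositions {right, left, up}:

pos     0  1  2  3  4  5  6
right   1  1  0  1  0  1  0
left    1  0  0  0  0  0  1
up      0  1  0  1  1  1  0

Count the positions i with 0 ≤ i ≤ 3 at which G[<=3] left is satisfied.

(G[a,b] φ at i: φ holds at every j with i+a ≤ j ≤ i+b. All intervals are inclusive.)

0

Evaluate at each i in [0,3]:
  i=0: ✗ (fails at j=1)
  i=1: ✗ (fails at j=1)
  i=2: ✗ (fails at j=2)
  i=3: ✗ (fails at j=3)
Positions where it holds: {} → 0.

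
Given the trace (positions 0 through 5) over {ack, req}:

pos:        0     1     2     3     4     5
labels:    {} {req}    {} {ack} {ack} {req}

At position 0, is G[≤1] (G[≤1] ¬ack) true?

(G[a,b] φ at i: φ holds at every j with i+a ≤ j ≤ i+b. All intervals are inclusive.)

Holds

Check G[≤1] ¬ack at every j in [0,1]:
  j=0: holds on [0,1]
  j=1: holds on [1,2]
All positions satisfy it → formula holds.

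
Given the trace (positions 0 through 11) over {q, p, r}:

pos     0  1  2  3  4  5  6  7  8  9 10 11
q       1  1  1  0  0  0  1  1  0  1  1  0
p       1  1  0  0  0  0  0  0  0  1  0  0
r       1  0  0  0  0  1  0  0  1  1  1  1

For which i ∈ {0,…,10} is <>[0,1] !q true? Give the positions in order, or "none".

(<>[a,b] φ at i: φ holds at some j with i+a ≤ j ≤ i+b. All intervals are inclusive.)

2, 3, 4, 5, 7, 8, 10

Evaluate at each i in [0,10]:
  i=0: ✗ (none in [0,1])
  i=1: ✗ (none in [1,2])
  i=2: ✓ (witness j=3)
  i=3: ✓ (witness j=3)
  i=4: ✓ (witness j=4)
  i=5: ✓ (witness j=5)
  i=6: ✗ (none in [6,7])
  i=7: ✓ (witness j=8)
  i=8: ✓ (witness j=8)
  i=9: ✗ (none in [9,10])
  i=10: ✓ (witness j=11)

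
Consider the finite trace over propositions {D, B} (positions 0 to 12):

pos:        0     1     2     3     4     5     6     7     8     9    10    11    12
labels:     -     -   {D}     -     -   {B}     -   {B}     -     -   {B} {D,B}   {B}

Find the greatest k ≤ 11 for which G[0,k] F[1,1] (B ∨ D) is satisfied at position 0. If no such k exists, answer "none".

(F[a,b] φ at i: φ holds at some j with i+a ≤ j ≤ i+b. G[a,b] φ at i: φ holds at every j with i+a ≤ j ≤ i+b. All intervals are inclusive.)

none

F[1,1] (B ∨ D) must hold from j=0 onward; find where it first fails.
  j=0: fails → no k works.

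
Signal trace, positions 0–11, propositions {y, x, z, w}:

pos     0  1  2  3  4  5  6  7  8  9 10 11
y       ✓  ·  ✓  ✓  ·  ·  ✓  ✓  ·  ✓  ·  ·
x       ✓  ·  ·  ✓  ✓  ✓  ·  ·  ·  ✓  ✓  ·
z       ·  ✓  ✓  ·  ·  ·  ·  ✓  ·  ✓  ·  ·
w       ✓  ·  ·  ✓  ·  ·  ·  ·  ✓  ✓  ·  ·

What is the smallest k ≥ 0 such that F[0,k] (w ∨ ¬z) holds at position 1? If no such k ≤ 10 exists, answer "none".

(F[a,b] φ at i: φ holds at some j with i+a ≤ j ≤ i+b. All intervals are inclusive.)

Scan j = 1,2,… for (w ∨ ¬z):
  j=1: fails
  j=2: fails
  j=3: holds
First hit at j=3, so smallest k = 3-1 = 2.

2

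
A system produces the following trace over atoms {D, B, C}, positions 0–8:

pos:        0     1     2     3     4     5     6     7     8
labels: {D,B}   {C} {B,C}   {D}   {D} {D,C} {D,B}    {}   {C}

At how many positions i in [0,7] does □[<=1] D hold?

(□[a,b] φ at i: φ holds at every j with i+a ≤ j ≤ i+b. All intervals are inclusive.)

3

Evaluate at each i in [0,7]:
  i=0: ✗ (fails at j=1)
  i=1: ✗ (fails at j=1)
  i=2: ✗ (fails at j=2)
  i=3: ✓ (all of [3,4])
  i=4: ✓ (all of [4,5])
  i=5: ✓ (all of [5,6])
  i=6: ✗ (fails at j=7)
  i=7: ✗ (fails at j=7)
Positions where it holds: {3, 4, 5} → 3.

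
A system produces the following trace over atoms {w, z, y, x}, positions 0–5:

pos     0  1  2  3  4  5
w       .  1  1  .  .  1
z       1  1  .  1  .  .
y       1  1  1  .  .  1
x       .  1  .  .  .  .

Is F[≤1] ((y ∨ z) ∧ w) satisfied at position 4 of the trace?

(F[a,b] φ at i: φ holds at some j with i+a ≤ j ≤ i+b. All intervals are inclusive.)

Check ((y ∨ z) ∧ w) at each j in [4,5]:
  j=4: false
  j=5: true
Found at j=5 → formula holds.

Yes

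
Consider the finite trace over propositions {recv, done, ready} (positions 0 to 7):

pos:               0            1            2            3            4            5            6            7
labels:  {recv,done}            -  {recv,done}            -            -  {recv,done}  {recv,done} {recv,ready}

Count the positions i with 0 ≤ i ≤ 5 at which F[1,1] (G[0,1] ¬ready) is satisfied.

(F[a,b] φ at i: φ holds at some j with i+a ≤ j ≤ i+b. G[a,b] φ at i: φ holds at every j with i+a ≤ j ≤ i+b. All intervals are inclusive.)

5

Evaluate at each i in [0,5]:
  i=0: ✓ (witness j=1)
  i=1: ✓ (witness j=2)
  i=2: ✓ (witness j=3)
  i=3: ✓ (witness j=4)
  i=4: ✓ (witness j=5)
  i=5: ✗ (none in [6,6])
Positions where it holds: {0, 1, 2, 3, 4} → 5.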